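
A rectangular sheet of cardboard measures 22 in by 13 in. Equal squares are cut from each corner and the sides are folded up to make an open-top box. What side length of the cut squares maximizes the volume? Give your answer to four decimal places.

With cut size x, the volume is V(x) = x(22 − 2x)(13 − 2x) for 0 < x < 6.5.
V'(x) = 12x^2 − 140x + 286. Setting V'(x) = 0 gives x ≈ 2.6405 (the root in (0, 6.5)).
V''(x) = 24x − 140 is negative there, so this is the maximum; V ≈ 340.7670.

2.6405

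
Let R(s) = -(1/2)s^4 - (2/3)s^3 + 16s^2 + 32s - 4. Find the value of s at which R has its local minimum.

-1

Critical points: R'(s) = -2s^3 - 2s^2 + 32s + 32 vanishes at s = -4, -1, 4.
Second-derivative test with R''(s) = -6s^2 - 4s + 32: R''(-4) = -48 < 0 ⇒ local maximum; R''(-1) = 30 > 0 ⇒ local minimum; R''(4) = -80 < 0 ⇒ local maximum.
So the local minimum value is R(-1) = -119/6.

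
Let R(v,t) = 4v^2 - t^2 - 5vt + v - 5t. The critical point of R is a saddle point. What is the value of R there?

∂R/∂v = 8v - 5t + 1 = 0 and ∂R/∂t = -5v - 2t - 5 = 0, so (v, t) = (-27/41, -35/41).
The Hessian has R_{vv} = 8, R_{tt} = -2, R_{vt} = -5, giving D = -41 < 0, so the point is a saddle point.
R(-27/41, -35/41) = 74/41.

74/41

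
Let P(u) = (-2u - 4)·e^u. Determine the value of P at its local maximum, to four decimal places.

P'(u) = (-2)·e^u + (-2u - 4)·1·e^u = (-2u - 6)·e^u. Since e^u > 0, the only critical point is u = -3.
P''(-3) has the same sign as -2 < 0, so this is a local maximum.
P(-3) = (2)·e^(-3) ≈ 0.0996.

0.0996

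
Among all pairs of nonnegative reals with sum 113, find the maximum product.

12769/4

With x + y = 113, the product is P(x) = x(113 − x).
P'(x) = 113 − 2x = 0 gives x = 113/2; P'' = −2 < 0, so this is the maximum.
P = 113/2·113/2 = 12769/4.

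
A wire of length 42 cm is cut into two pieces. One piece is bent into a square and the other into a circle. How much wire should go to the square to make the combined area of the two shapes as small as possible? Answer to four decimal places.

23.5242

Let x be the length used for the square. Square side x/4; circle radius (42−x)/(2π).
A(x) = (x/4)² + π·((42−x)/(2π))² = x²/16 + (42−x)²/(4π) for 0 ≤ x ≤ 42. A'(x) = x/8 − (42−x)/(2π) = 0 gives x = 4·42/(π+4) ≈ 23.5242.
A'' = 1/8 + 1/(2π) > 0, so this gives the minimum combined area; x ≈ 23.5242 cm to the square.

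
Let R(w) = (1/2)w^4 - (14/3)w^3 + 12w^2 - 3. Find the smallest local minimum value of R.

R'(w) = 2w^3 - 14w^2 + 24w = 0 at w = 0, 3, 4.
Second-derivative test with R''(w) = 6w^2 - 28w + 24: R''(0) = 24 > 0 ⇒ local minimum; R''(3) = -6 < 0 ⇒ local maximum; R''(4) = 8 > 0 ⇒ local minimum.
The smallest local minimum is R(0) = -3.

-3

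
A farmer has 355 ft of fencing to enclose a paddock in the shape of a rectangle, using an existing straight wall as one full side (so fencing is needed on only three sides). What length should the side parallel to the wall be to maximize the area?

355/2

Let the sides perpendicular to the wall have length x and the parallel side y, so 2x + y = 355 and the area is A = xy = x(355 − 2x).
A'(x) = 355 − 4x = 0 gives x = 355/4, and A''(x) = −4 < 0 confirms a maximum.
Then y = 355 − 2·355/4 = 355/2 and A = 126025/8.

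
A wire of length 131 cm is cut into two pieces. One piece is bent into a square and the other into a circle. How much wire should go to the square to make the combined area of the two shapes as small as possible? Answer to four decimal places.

73.3730

Let x be the length used for the square. Square side x/4; circle radius (131−x)/(2π).
A(x) = (x/4)² + π·((131−x)/(2π))² = x²/16 + (131−x)²/(4π) for 0 ≤ x ≤ 131. A'(x) = x/8 − (131−x)/(2π) = 0 gives x = 4·131/(π+4) ≈ 73.3730.
A'' = 1/8 + 1/(2π) > 0, so this gives the minimum combined area; x ≈ 73.3730 cm to the square.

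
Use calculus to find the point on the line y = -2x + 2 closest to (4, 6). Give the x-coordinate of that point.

Minimize D(x)^2 = (x - 4)^2 + (-2x - 4)^2.
d/dx[D^2] = 2(x - 4) + 2·(-2)·(-2x - 4) = 0 ⇒ x = -4/5.
Then y = 18/5 and the distance is √(144/5) ≈ 5.3666.

-4/5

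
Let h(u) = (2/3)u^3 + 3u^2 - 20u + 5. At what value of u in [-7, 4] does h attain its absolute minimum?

h'(u) = 2u^2 + 6u - 20, which vanishes at u = -5 and u = 2.
Compare values at every candidate in [-7, 4]: h(-7) = 190/3, h(-5) = 290/3, h(2) = -53/3, h(4) = 47/3.
The minimum over the interval is -53/3, attained at u = 2.

2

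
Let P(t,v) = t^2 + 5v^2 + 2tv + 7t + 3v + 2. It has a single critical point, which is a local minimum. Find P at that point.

∂P/∂t = 2t + 2v + 7 = 0 and ∂P/∂v = 2t + 10v + 3 = 0, so (t, v) = (-4, 1/2).
The Hessian has P_{tt} = 2, P_{vv} = 10, P_{tv} = 2, giving D = 16 > 0 with P_{tt} > 0, so the point is a local minimum.
P(-4, 1/2) = -45/4.

-45/4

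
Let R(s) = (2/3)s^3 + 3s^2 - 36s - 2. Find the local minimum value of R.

-65

R'(s) = 2s^2 + 6s - 36 = 0 at s = -6, 3.
Second-derivative test with R''(s) = 4s + 6: R''(-6) = -18 < 0 ⇒ local maximum; R''(3) = 18 > 0 ⇒ local minimum.
The local minimum is R(3) = -65.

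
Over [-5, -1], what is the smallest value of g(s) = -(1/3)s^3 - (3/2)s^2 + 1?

-7/2

Differentiating, g'(s) = -s^2 - 3s; whose only zero in [-5, -1] is s = -3.
Evaluating at the critical points and endpoints: g(-5) = 31/6; g(-3) = -7/2; g(-1) = -1/6.
Hence the absolute minimum is -7/2 at s = -3.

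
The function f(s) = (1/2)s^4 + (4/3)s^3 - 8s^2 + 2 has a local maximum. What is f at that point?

f'(s) = 2s^3 + 4s^2 - 16s = 0 at s = -4, 0, 2.
f''(s) = 6s^2 + 8s - 16. f''(-4) = 48 > 0 ⇒ local minimum; f''(0) = -16 < 0 ⇒ local maximum; f''(2) = 24 > 0 ⇒ local minimum.
Thus f has its local maximum at s = 0, with value 2.

2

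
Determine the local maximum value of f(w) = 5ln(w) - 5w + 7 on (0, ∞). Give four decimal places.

2.0000

f'(w) = 5/w − 5 = 0 gives w = 1.
f''(w) = -5/w², which is negative for w > 0, so this is a local maximum.
f(1) = 5·ln(1) - 5 + 7 ≈ 2.0000.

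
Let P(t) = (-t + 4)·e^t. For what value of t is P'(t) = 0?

3

Differentiating with the product rule gives P'(t) = (-t + 3)·e^t. Since e^t > 0, the only critical point is t = 3.
P''(3) has the same sign as -1 < 0, so this is a local maximum.
P(3) = (1)·e^(3) ≈ 20.0855.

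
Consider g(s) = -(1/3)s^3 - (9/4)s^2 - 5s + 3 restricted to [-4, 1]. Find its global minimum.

g'(s) = -s^2 - (9/2)s - 5, which vanishes at s = -5/2 and s = -2.
Candidates: g(-4) = 25/3, g(-5/2) = 319/48, g(-2) = 20/3, g(1) = -55/12.
The minimum over the interval is -55/12, attained at s = 1.

-55/12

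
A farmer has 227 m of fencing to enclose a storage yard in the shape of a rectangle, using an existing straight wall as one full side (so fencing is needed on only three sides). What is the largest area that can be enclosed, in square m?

Let the sides perpendicular to the wall have length x and the parallel side y, so 2x + y = 227 and the area is A = xy = x(227 − 2x).
A'(x) = 227 − 4x = 0 gives x = 227/4, and A''(x) = −4 < 0 confirms a maximum.
Then y = 227 − 2·227/4 = 227/2 and A = 51529/8.

51529/8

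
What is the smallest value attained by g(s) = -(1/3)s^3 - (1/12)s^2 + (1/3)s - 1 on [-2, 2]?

Differentiating, g'(s) = -s^2 - (1/6)s + 1/3; which vanishes at s = -2/3 and s = 1/2.
Compare values at every candidate in [-2, 2]: g(-2) = 2/3; g(-2/3) = -94/81; g(1/2) = -43/48; g(2) = -10/3.
Hence the absolute minimum is -10/3 at s = 2.

-10/3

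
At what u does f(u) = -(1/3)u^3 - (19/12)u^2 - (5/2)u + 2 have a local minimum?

-5/3

f'(u) = -u^2 - (19/6)u - 5/2 = 0 at u = -5/3, -3/2.
Second-derivative test with f''(u) = -2u - 19/6: f''(-5/3) = 1/6 > 0 ⇒ local minimum; f''(-3/2) = -1/6 < 0 ⇒ local maximum.
Thus f has its local minimum at u = -5/3, with value 1073/324.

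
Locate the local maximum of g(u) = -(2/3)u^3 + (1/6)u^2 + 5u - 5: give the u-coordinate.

g'(u) = -2u^2 + (1/3)u + 5 = 0 at u = -3/2, 5/3.
Since g''(u) = -4u + 1/3, we get g''(-3/2) = 19/3 > 0 ⇒ local minimum; g''(5/3) = -19/3 < 0 ⇒ local maximum.
So the local maximum value is g(5/3) = 115/162.

5/3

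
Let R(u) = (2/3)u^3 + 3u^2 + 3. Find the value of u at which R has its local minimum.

R'(u) = 2u^2 + 6u = 0 at u = -3, 0.
R''(u) = 4u + 6. R''(-3) = -6 < 0 ⇒ local maximum; R''(0) = 6 > 0 ⇒ local minimum.
Thus R has its local minimum at u = 0, with value 3.

0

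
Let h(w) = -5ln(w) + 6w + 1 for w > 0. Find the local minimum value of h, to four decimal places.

h'(w) = -5/w + 6 = 0 gives w = 5/6.
h''(w) = 5/w², which is positive for w > 0, so this is a local minimum.
h(5/6) = -5·ln(5/6) + 5 + 1 ≈ 6.9116.

6.9116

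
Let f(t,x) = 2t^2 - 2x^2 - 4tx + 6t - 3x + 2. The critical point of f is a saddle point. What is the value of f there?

-31/16

∂f/∂t = 4t - 4x + 6 = 0 and ∂f/∂x = -4t - 4x - 3 = 0, so (t, x) = (-9/8, 3/8).
The Hessian has f_{tt} = 4, f_{xx} = -4, f_{tx} = -4, giving D = -32 < 0, so the point is a saddle point.
f(-9/8, 3/8) = -31/16.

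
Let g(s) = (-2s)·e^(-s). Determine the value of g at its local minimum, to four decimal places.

-0.7358

By the product rule, g'(s) = (2s - 2)·e^(-s). Since e^(-s) > 0, the only critical point is s = 1.
g''(1) has the same sign as 2 > 0, so this is a local minimum.
g(1) = (-2)·e^(-1) ≈ -0.7358.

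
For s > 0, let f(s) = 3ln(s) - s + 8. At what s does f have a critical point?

3

f'(s) = 3/s − 1 = 0 gives s = 3.
f''(s) = -3/s², which is negative for s > 0, so this is a local maximum.
f(3) = 3·ln(3) - 3 + 8 ≈ 8.2958.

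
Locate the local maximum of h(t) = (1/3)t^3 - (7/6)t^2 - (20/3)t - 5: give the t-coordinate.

-5/3

h'(t) = t^2 - (7/3)t - 20/3. Setting h'(t) = 0 gives t ∈ {-5/3, 4}.
Since h''(t) = 2t - 7/3, we get h''(-5/3) = -17/3 < 0 ⇒ local maximum; h''(4) = 17/3 > 0 ⇒ local minimum.
Thus h has its local maximum at t = -5/3, with value 215/162.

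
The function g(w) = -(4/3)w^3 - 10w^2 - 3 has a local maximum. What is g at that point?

-3

g'(w) = -4w^2 - 20w. Setting g'(w) = 0 gives w ∈ {-5, 0}.
g''(w) = -8w - 20. g''(-5) = 20 > 0 ⇒ local minimum; g''(0) = -20 < 0 ⇒ local maximum.
So the local maximum value is g(0) = -3.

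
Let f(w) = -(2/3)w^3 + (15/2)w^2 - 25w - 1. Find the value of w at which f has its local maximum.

Critical points: f'(w) = -2w^2 + 15w - 25 vanishes at w = 5/2, 5.
Since f''(w) = -4w + 15, we get f''(5/2) = 5 > 0 ⇒ local minimum; f''(5) = -5 < 0 ⇒ local maximum.
The local maximum is f(5) = -131/6.

5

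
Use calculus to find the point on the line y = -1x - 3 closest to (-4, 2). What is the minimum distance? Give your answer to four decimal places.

0.7071

Minimize D(x)^2 = (x + 4)^2 + (-x - 5)^2.
d/dx[D^2] = 2(x + 4) + 2·(-1)·(-x - 5) = 0 ⇒ x = -9/2.
Then y = 3/2 and the distance is √(1/2) ≈ 0.7071.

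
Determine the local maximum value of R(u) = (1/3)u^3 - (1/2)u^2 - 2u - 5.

-23/6

R'(u) = u^2 - u - 2 = 0 at u = -1, 2.
Second-derivative test with R''(u) = 2u - 1: R''(-1) = -3 < 0 ⇒ local maximum; R''(2) = 3 > 0 ⇒ local minimum.
The local maximum is R(-1) = -23/6.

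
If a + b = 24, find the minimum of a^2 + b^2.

288

With a + b = 24, a^2 + b^2 = a^2 + (24 − a)^2.
The derivative 2a − 2(24 − a) = 4a − 48 vanishes at a = 12; second derivative 4 > 0, a minimum.
The minimum is 2·(12)^2 = 288.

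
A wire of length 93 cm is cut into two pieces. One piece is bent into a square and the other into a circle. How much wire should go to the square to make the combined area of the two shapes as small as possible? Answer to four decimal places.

52.0892

Let x be the length used for the square. Square side x/4; circle radius (93−x)/(2π).
A(x) = (x/4)² + π·((93−x)/(2π))² = x²/16 + (93−x)²/(4π) for 0 ≤ x ≤ 93. A'(x) = x/8 − (93−x)/(2π) = 0 gives x = 4·93/(π+4) ≈ 52.0892.
A'' = 1/8 + 1/(2π) > 0, so this gives the minimum combined area; x ≈ 52.0892 cm to the square.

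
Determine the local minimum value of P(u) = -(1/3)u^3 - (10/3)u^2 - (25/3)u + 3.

3

P'(u) = -u^2 - (20/3)u - 25/3 = 0 at u = -5, -5/3.
Second-derivative test with P''(u) = -2u - 20/3: P''(-5) = 10/3 > 0 ⇒ local minimum; P''(-5/3) = -10/3 < 0 ⇒ local maximum.
The local minimum is P(-5) = 3.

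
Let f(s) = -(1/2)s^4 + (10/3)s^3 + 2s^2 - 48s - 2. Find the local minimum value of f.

Critical points: f'(s) = -2s^3 + 10s^2 + 4s - 48 vanishes at s = -2, 3, 4.
Second-derivative test with f''(s) = -6s^2 + 20s + 4: f''(-2) = -60 < 0 ⇒ local maximum; f''(3) = 10 > 0 ⇒ local minimum; f''(4) = -12 < 0 ⇒ local maximum.
So the local minimum value is f(3) = -157/2.

-157/2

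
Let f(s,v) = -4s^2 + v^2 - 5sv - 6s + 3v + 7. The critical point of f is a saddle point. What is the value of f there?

∂f/∂s = -8s - 5v - 6 = 0 and ∂f/∂v = -5s + 2v + 3 = 0, so (s, v) = (3/41, -54/41).
The Hessian has f_{ss} = -8, f_{vv} = 2, f_{sv} = -5, giving D = -41 < 0, so the point is a saddle point.
f(3/41, -54/41) = 197/41.

197/41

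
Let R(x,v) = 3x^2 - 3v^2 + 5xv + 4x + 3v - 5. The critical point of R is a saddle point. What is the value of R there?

-386/61

∂R/∂x = 6x + 5v + 4 = 0 and ∂R/∂v = 5x - 6v + 3 = 0, so (x, v) = (-39/61, -2/61).
The Hessian has R_{xx} = 6, R_{vv} = -6, R_{xv} = 5, giving D = -61 < 0, so the point is a saddle point.
R(-39/61, -2/61) = -386/61.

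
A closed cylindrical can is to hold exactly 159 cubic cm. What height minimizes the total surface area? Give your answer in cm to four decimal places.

5.8718

With radius r and height h, πr²h = 159 so h = 159/(πr²), and S(r) = 2πr² + 2πrh = 2πr² + 2·159/r.
S'(r) = 4πr − 2·159/r² = 0 ⇒ r³ = 159/(2π), so r ≈ 2.9359 and h = 2r ≈ 5.8718.
S''(r) = 4π + 4·159/r³ > 0, so this is the minimum; S ≈ 162.4723.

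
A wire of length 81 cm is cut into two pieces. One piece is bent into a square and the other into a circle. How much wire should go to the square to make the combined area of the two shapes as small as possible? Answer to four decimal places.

Let x be the length used for the square. Square side x/4; circle radius (81−x)/(2π).
A(x) = (x/4)² + π·((81−x)/(2π))² = x²/16 + (81−x)²/(4π) for 0 ≤ x ≤ 81. A'(x) = x/8 − (81−x)/(2π) = 0 gives x = 4·81/(π+4) ≈ 45.3680.
A'' = 1/8 + 1/(2π) > 0, so this gives the minimum combined area; x ≈ 45.3680 cm to the square.

45.3680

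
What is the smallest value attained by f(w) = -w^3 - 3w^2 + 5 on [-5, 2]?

The derivative is -3w^2 - 6w, which vanishes at w = -2 and w = 0.
Candidates: f(-5) = 55, f(-2) = 1, f(0) = 5, f(2) = -15.
So the minimum is f(2) = -15.

-15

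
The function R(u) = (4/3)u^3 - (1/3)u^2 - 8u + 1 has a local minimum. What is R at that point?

R'(u) = 4u^2 - (2/3)u - 8. Setting R'(u) = 0 gives u ∈ {-4/3, 3/2}.
R''(u) = 8u - 2/3. R''(-4/3) = -34/3 < 0 ⇒ local maximum; R''(3/2) = 34/3 > 0 ⇒ local minimum.
The local minimum is R(3/2) = -29/4.

-29/4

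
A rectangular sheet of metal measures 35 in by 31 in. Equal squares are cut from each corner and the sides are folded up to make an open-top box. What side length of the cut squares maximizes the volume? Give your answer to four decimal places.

With cut size x, the volume is V(x) = x(35 − 2x)(31 − 2x) for 0 < x < 15.5.
V'(x) = 12x^2 − 264x + 1085. Setting V'(x) = 0 gives x ≈ 5.4698 (the root in (0, 15.5)).
V''(x) = 24x − 264 is negative there, so this is the maximum; V ≈ 2640.0605.

5.4698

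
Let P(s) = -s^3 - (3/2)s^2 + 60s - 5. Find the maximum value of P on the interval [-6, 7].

147

P'(s) = -3s^2 - 3s + 60, which vanishes at s = -5 and s = 4.
Candidates: P(-6) = -203, P(-5) = -435/2, P(4) = 147, P(7) = -3/2.
Hence the absolute maximum is 147 at s = 4.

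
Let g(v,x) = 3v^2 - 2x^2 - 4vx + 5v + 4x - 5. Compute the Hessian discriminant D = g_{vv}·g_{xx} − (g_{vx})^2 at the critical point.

∂g/∂v = 6v - 4x + 5 = 0 and ∂g/∂x = -4v - 4x + 4 = 0, so (v, x) = (-1/10, 11/10).
The Hessian has g_{vv} = 6, g_{xx} = -4, g_{vx} = -4, giving D = -40 < 0, so the point is a saddle point.
D = (6)·(-4) − (-4)^2 = -40.

-40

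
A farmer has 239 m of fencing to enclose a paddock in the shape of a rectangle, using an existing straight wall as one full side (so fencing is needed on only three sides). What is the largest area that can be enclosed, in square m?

57121/8

Let the sides perpendicular to the wall have length x and the parallel side y, so 2x + y = 239 and the area is A = xy = x(239 − 2x).
A'(x) = 239 − 4x = 0 gives x = 239/4, and A''(x) = −4 < 0 confirms a maximum.
Then y = 239 − 2·239/4 = 239/2 and A = 57121/8.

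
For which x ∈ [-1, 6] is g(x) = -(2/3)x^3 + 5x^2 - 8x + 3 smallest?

6

Differentiating, g'(x) = -2x^2 + 10x - 8; which vanishes at x = 1 and x = 4.
Compare values at every candidate in [-1, 6]: g(-1) = 50/3,  g(1) = -2/3,  g(4) = 25/3,  g(6) = -9.
Hence the absolute minimum is -9 at x = 6.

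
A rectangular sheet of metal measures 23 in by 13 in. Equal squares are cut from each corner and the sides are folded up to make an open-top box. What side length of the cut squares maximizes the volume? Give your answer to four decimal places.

With cut size x, the volume is V(x) = x(23 − 2x)(13 − 2x) for 0 < x < 6.5.
V'(x) = 12x^2 − 144x + 299. Setting V'(x) = 0 gives x ≈ 2.6708 (the root in (0, 6.5)).
V''(x) = 24x − 144 is negative there, so this is the maximum; V ≈ 361.1859.

2.6708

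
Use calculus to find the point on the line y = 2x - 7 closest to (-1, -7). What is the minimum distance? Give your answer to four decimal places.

0.8944

Minimize D(x)^2 = (x + 1)^2 + (2x)^2.
d/dx[D^2] = 2(x + 1) + 2·2·(2x) = 0 ⇒ x = -1/5.
Then y = -37/5 and the distance is √(4/5) ≈ 0.8944.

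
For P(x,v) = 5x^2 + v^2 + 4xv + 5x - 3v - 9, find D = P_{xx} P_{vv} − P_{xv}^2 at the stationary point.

4

∂P/∂x = 10x + 4v + 5 = 0 and ∂P/∂v = 4x + 2v - 3 = 0, so (x, v) = (-11/2, 25/2).
The Hessian has P_{xx} = 10, P_{vv} = 2, P_{xv} = 4, giving D = 4 > 0 with P_{xx} > 0, so the point is a local minimum.
D = (10)·(2) − (4)^2 = 4.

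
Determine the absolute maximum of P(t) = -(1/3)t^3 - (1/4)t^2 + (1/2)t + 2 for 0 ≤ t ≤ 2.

P'(t) = -t^2 - (1/2)t + 1/2, whose only zero in [0, 2] is t = 1/2.
Evaluating at the critical points and endpoints: P(0) = 2; P(1/2) = 103/48; P(2) = -2/3.
The maximum over the interval is 103/48, attained at t = 1/2.

103/48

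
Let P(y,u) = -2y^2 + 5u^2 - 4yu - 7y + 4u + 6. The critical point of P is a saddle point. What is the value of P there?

437/56

∂P/∂y = -4y - 4u - 7 = 0 and ∂P/∂u = -4y + 10u + 4 = 0, so (y, u) = (-27/28, -11/14).
The Hessian has P_{yy} = -4, P_{uu} = 10, P_{yu} = -4, giving D = -56 < 0, so the point is a saddle point.
P(-27/28, -11/14) = 437/56.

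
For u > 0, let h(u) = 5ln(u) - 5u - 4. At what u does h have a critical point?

1

h'(u) = 5/u − 5 = 0 gives u = 1.
h''(u) = -5/u², which is negative for u > 0, so this is a local maximum.
h(1) = 5·ln(1) - 5 - 4 ≈ -9.0000.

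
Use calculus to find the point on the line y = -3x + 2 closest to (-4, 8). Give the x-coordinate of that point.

-11/5

Minimize D(x)^2 = (x + 4)^2 + (-3x - 6)^2.
d/dx[D^2] = 2(x + 4) + 2·(-3)·(-3x - 6) = 0 ⇒ x = -11/5.
Then y = 43/5 and the distance is √(18/5) ≈ 1.8974.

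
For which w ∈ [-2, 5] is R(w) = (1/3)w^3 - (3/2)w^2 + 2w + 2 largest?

5

Differentiating, R'(w) = w^2 - 3w + 2; which vanishes at w = 1 and w = 2.
Compare values at every candidate in [-2, 5]: R(-2) = -32/3; R(1) = 17/6; R(2) = 8/3; R(5) = 97/6.
So the maximum is R(5) = 97/6.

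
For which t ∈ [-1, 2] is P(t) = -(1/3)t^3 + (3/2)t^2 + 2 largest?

2

Differentiating, P'(t) = -t^2 + 3t; whose only zero in [-1, 2] is t = 0.
Evaluating at the critical points and endpoints: P(-1) = 23/6,  P(0) = 2,  P(2) = 16/3.
So the maximum is P(2) = 16/3.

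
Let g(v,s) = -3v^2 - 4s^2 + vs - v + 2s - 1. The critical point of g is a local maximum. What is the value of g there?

-33/47

∂g/∂v = -6v + s - 1 = 0 and ∂g/∂s = v - 8s + 2 = 0, so (v, s) = (-6/47, 11/47).
The Hessian has g_{vv} = -6, g_{ss} = -8, g_{vs} = 1, giving D = 47 > 0 with g_{vv} < 0, so the point is a local maximum.
g(-6/47, 11/47) = -33/47.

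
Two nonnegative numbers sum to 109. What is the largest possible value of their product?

With x + y = 109, the product is P(x) = x(109 − x).
P'(x) = 109 − 2x = 0 gives x = 109/2; P'' = −2 < 0, so this is the maximum.
P = 109/2·109/2 = 11881/4.

11881/4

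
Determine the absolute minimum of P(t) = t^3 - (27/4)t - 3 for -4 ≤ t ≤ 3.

-40

P'(t) = 3t^2 - 27/4, which vanishes at t = -3/2 and t = 3/2.
Evaluating at the critical points and endpoints: P(-4) = -40, P(-3/2) = 15/4, P(3/2) = -39/4, P(3) = 15/4.
Hence the absolute minimum is -40 at t = -4.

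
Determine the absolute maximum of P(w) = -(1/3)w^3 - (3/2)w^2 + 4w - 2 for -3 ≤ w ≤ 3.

1/6

P'(w) = -w^2 - 3w + 4, whose only zero in [-3, 3] is w = 1.
Evaluating at the critical points and endpoints: P(-3) = -37/2,  P(1) = 1/6,  P(3) = -25/2.
The maximum over the interval is 1/6, attained at w = 1.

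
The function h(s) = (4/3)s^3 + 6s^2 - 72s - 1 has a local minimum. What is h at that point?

h'(s) = 4s^2 + 12s - 72 = 0 at s = -6, 3.
h''(s) = 8s + 12. h''(-6) = -36 < 0 ⇒ local maximum; h''(3) = 36 > 0 ⇒ local minimum.
So the local minimum value is h(3) = -127.

-127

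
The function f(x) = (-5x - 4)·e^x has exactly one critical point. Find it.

-9/5

Differentiating with the product rule gives f'(x) = (-5x - 9)·e^x. Since e^x > 0, the only critical point is x = -9/5.
f''(-9/5) has the same sign as -5 < 0, so this is a local maximum.
f(-9/5) = (5)·e^(-9/5) ≈ 0.8265.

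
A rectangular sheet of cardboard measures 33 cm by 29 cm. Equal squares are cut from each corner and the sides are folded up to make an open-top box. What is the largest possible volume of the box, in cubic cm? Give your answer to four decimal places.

2186.1385

With cut size x, the volume is V(x) = x(33 − 2x)(29 − 2x) for 0 < x < 14.5.
V'(x) = 12x^2 − 248x + 957. Setting V'(x) = 0 gives x ≈ 5.1345 (the root in (0, 14.5)).
V''(x) = 24x − 248 is negative there, so this is the maximum; V ≈ 2186.1385.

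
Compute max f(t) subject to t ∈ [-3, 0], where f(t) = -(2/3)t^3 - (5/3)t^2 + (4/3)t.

0

The derivative is -2t^2 - (10/3)t + 4/3, whose only zero in [-3, 0] is t = -2.
Compare values at every candidate in [-3, 0]: f(-3) = -1; f(-2) = -4; f(0) = 0.
So the maximum is f(0) = 0.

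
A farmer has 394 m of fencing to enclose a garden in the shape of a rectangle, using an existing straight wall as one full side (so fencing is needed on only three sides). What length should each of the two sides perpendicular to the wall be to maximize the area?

197/2

Let the sides perpendicular to the wall have length x and the parallel side y, so 2x + y = 394 and the area is A = xy = x(394 − 2x).
A'(x) = 394 − 4x = 0 gives x = 197/2, and A''(x) = −4 < 0 confirms a maximum.
Then y = 394 − 2·197/2 = 197 and A = 38809/2.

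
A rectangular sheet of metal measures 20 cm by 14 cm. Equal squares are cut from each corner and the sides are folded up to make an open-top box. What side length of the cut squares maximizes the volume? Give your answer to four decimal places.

With cut size x, the volume is V(x) = x(20 − 2x)(14 − 2x) for 0 < x < 7.
V'(x) = 12x^2 − 136x + 280. Setting V'(x) = 0 gives x ≈ 2.7039 (the root in (0, 7)).
V''(x) = 24x − 136 is negative there, so this is the maximum; V ≈ 339.0126.

2.7039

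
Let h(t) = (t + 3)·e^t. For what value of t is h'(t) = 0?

By the product rule, h'(t) = (t + 4)·e^t. Since e^t > 0, the only critical point is t = -4.
h''(-4) has the same sign as 1 > 0, so this is a local minimum.
h(-4) = (-1)·e^(-4) ≈ -0.0183.

-4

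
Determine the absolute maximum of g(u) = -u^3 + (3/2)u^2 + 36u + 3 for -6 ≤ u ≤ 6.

107

Differentiating, g'(u) = -3u^2 + 3u + 36; which vanishes at u = -3 and u = 4.
Evaluating at the critical points and endpoints: g(-6) = 57, g(-3) = -129/2, g(4) = 107, g(6) = 57.
Hence the absolute maximum is 107 at u = 4.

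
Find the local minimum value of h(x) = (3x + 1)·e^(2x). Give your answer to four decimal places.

By the product rule, h'(x) = (6x + 5)·e^(2x). Since e^(2x) > 0, the only critical point is x = -5/6.
h''(-5/6) has the same sign as 6 > 0, so this is a local minimum.
h(-5/6) = (-3/2)·e^(-5/3) ≈ -0.2833.

-0.2833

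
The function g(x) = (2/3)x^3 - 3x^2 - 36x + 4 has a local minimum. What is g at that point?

g'(x) = 2x^2 - 6x - 36. Setting g'(x) = 0 gives x ∈ {-3, 6}.
g''(x) = 4x - 6. g''(-3) = -18 < 0 ⇒ local maximum; g''(6) = 18 > 0 ⇒ local minimum.
So the local minimum value is g(6) = -176.

-176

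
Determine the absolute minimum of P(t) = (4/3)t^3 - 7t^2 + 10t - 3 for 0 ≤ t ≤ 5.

The derivative is 4t^2 - 14t + 10, which vanishes at t = 1 and t = 5/2.
Compare values at every candidate in [0, 5]: P(0) = -3; P(1) = 4/3; P(5/2) = -11/12; P(5) = 116/3.
The minimum over the interval is -3, attained at t = 0.

-3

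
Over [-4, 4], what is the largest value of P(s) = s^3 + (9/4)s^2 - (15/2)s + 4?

74

P'(s) = 3s^2 + (9/2)s - 15/2, which vanishes at s = -5/2 and s = 1.
Evaluating at the critical points and endpoints: P(-4) = 6, P(-5/2) = 339/16, P(1) = -1/4, P(4) = 74.
Hence the absolute maximum is 74 at s = 4.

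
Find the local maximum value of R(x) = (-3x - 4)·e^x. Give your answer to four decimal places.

0.2909

Differentiating with the product rule gives R'(x) = (-3x - 7)·e^x. Since e^x > 0, the only critical point is x = -7/3.
R''(-7/3) has the same sign as -3 < 0, so this is a local maximum.
R(-7/3) = (3)·e^(-7/3) ≈ 0.2909.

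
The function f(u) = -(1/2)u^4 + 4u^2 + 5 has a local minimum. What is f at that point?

f'(u) = -2u^3 + 8u. Setting f'(u) = 0 gives u ∈ {-2, 0, 2}.
Second-derivative test with f''(u) = -6u^2 + 8: f''(-2) = -16 < 0 ⇒ local maximum; f''(0) = 8 > 0 ⇒ local minimum; f''(2) = -16 < 0 ⇒ local maximum.
Thus f has its local minimum at u = 0, with value 5.

5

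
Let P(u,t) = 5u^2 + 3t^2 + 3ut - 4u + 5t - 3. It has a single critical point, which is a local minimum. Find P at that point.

∂P/∂u = 10u + 3t - 4 = 0 and ∂P/∂t = 3u + 6t + 5 = 0, so (u, t) = (13/17, -62/51).
The Hessian has P_{uu} = 10, P_{tt} = 6, P_{ut} = 3, giving D = 51 > 0 with P_{uu} > 0, so the point is a local minimum.
P(13/17, -62/51) = -386/51.

-386/51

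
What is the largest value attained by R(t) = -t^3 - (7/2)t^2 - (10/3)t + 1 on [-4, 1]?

67/3

The derivative is -3t^2 - 7t - 10/3, which vanishes at t = -5/3 and t = -2/3.
Compare values at every candidate in [-4, 1]: R(-4) = 67/3,  R(-5/3) = 79/54,  R(-2/3) = 53/27,  R(1) = -41/6.
So the maximum is R(-4) = 67/3.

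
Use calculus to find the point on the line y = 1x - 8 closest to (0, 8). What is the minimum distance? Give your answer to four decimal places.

Minimize D(x)^2 = (x + 0)^2 + (x - 16)^2.
d/dx[D^2] = 2(x + 0) + 2·1·(x - 16) = 0 ⇒ x = 8.
Then y = 0 and the distance is √(128) ≈ 11.3137.

11.3137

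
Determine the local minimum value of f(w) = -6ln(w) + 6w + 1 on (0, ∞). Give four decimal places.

f'(w) = -6/w + 6 = 0 gives w = 1.
f''(w) = 6/w², which is positive for w > 0, so this is a local minimum.
f(1) = -6·ln(1) + 6 + 1 ≈ 7.0000.

7.0000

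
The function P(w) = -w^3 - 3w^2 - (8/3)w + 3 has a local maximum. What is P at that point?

101/27

Critical points: P'(w) = -3w^2 - 6w - 8/3 vanishes at w = -4/3, -2/3.
Since P''(w) = -6w - 6, we get P''(-4/3) = 2 > 0 ⇒ local minimum; P''(-2/3) = -2 < 0 ⇒ local maximum.
So the local maximum value is P(-2/3) = 101/27.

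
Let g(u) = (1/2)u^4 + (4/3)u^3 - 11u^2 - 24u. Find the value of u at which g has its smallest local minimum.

3

g'(u) = 2u^3 + 4u^2 - 22u - 24 = 0 at u = -4, -1, 3.
g''(u) = 6u^2 + 8u - 22. g''(-4) = 42 > 0 ⇒ local minimum; g''(-1) = -24 < 0 ⇒ local maximum; g''(3) = 56 > 0 ⇒ local minimum.
So the smallest local minimum value is g(3) = -189/2.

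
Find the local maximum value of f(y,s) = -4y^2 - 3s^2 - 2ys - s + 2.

23/11

∂f/∂y = -8y - 2s = 0 and ∂f/∂s = -2y - 6s - 1 = 0, so (y, s) = (1/22, -2/11).
The Hessian has f_{yy} = -8, f_{ss} = -6, f_{ys} = -2, giving D = 44 > 0 with f_{yy} < 0, so the point is a local maximum.
f(1/22, -2/11) = 23/11.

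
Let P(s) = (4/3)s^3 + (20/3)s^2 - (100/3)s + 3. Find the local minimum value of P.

P'(s) = 4s^2 + (40/3)s - 100/3 = 0 at s = -5, 5/3.
Since P''(s) = 8s + 40/3, we get P''(-5) = -80/3 < 0 ⇒ local maximum; P''(5/3) = 80/3 > 0 ⇒ local minimum.
Thus P has its local minimum at s = 5/3, with value -2257/81.

-2257/81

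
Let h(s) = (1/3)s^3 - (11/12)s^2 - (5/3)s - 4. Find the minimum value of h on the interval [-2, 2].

-25/3

Differentiating, h'(s) = s^2 - (11/6)s - 5/3; whose only zero in [-2, 2] is s = -2/3.
Compare values at every candidate in [-2, 2]: h(-2) = -7, h(-2/3) = -275/81, h(2) = -25/3.
The minimum over the interval is -25/3, attained at s = 2.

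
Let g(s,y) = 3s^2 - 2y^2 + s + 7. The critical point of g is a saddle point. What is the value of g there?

∂g/∂s = 6s + 1 = 0 and ∂g/∂y = -4y = 0, so (s, y) = (-1/6, 0).
The Hessian has g_{ss} = 6, g_{yy} = -4, g_{sy} = 0, giving D = -24 < 0, so the point is a saddle point.
g(-1/6, 0) = 83/12.

83/12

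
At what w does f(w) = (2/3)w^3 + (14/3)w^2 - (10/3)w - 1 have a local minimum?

Critical points: f'(w) = 2w^2 + (28/3)w - 10/3 vanishes at w = -5, 1/3.
f''(w) = 4w + 28/3. f''(-5) = -32/3 < 0 ⇒ local maximum; f''(1/3) = 32/3 > 0 ⇒ local minimum.
So the local minimum value is f(1/3) = -127/81.

1/3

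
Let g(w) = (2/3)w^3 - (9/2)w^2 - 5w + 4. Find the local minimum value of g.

-301/6

Critical points: g'(w) = 2w^2 - 9w - 5 vanishes at w = -1/2, 5.
g''(w) = 4w - 9. g''(-1/2) = -11 < 0 ⇒ local maximum; g''(5) = 11 > 0 ⇒ local minimum.
So the local minimum value is g(5) = -301/6.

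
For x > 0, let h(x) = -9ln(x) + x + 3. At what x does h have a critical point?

9

h'(x) = -9/x + 1 = 0 gives x = 9.
h''(x) = 9/x², which is positive for x > 0, so this is a local minimum.
h(9) = -9·ln(9) + 9 + 3 ≈ -7.7750.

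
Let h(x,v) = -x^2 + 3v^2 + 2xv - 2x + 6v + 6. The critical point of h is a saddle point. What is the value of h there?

∂h/∂x = -2x + 2v - 2 = 0 and ∂h/∂v = 2x + 6v + 6 = 0, so (x, v) = (-3/2, -1/2).
The Hessian has h_{xx} = -2, h_{vv} = 6, h_{xv} = 2, giving D = -16 < 0, so the point is a saddle point.
h(-3/2, -1/2) = 6.

6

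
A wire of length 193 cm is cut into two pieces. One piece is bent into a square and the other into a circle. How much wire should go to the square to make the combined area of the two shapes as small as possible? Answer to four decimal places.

Let x be the length used for the square. Square side x/4; circle radius (193−x)/(2π).
A(x) = (x/4)² + π·((193−x)/(2π))² = x²/16 + (193−x)²/(4π) for 0 ≤ x ≤ 193. A'(x) = x/8 − (193−x)/(2π) = 0 gives x = 4·193/(π+4) ≈ 108.0991.
A'' = 1/8 + 1/(2π) > 0, so this gives the minimum combined area; x ≈ 108.0991 cm to the square.

108.0991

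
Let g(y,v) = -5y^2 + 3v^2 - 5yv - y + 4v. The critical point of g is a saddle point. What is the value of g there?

∂g/∂y = -10y - 5v - 1 = 0 and ∂g/∂v = -5y + 6v + 4 = 0, so (y, v) = (14/85, -9/17).
The Hessian has g_{yy} = -10, g_{vv} = 6, g_{yv} = -5, giving D = -85 < 0, so the point is a saddle point.
g(14/85, -9/17) = -97/85.

-97/85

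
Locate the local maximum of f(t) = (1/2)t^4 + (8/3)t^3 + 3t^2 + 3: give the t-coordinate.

-1

f'(t) = 2t^3 + 8t^2 + 6t = 0 at t = -3, -1, 0.
f''(t) = 6t^2 + 16t + 6. f''(-3) = 12 > 0 ⇒ local minimum; f''(-1) = -4 < 0 ⇒ local maximum; f''(0) = 6 > 0 ⇒ local minimum.
The local maximum is f(-1) = 23/6.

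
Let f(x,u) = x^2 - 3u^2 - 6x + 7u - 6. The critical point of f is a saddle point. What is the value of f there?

-131/12

∂f/∂x = 2x - 6 = 0 and ∂f/∂u = -6u + 7 = 0, so (x, u) = (3, 7/6).
The Hessian has f_{xx} = 2, f_{uu} = -6, f_{xu} = 0, giving D = -12 < 0, so the point is a saddle point.
f(3, 7/6) = -131/12.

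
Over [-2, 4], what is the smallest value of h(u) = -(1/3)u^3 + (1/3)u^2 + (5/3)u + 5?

Differentiating, h'(u) = -u^2 + (2/3)u + 5/3; which vanishes at u = -1 and u = 5/3.
Candidates: h(-2) = 17/3, h(-1) = 4, h(5/3) = 580/81, h(4) = -13/3.
Hence the absolute minimum is -13/3 at u = 4.

-13/3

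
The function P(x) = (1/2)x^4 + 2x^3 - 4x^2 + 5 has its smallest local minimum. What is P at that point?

-59

Critical points: P'(x) = 2x^3 + 6x^2 - 8x vanishes at x = -4, 0, 1.
Since P''(x) = 6x^2 + 12x - 8, we get P''(-4) = 40 > 0 ⇒ local minimum; P''(0) = -8 < 0 ⇒ local maximum; P''(1) = 10 > 0 ⇒ local minimum.
Thus P has its smallest local minimum at x = -4, with value -59.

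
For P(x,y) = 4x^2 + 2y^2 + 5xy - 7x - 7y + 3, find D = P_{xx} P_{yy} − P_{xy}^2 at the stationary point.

∂P/∂x = 8x + 5y - 7 = 0 and ∂P/∂y = 5x + 4y - 7 = 0, so (x, y) = (-1, 3).
The Hessian has P_{xx} = 8, P_{yy} = 4, P_{xy} = 5, giving D = 7 > 0 with P_{xx} > 0, so the point is a local minimum.
D = (8)·(4) − (5)^2 = 7.

7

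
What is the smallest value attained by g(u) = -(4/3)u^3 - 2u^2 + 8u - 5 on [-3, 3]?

The derivative is -4u^2 - 4u + 8, which vanishes at u = -2 and u = 1.
Candidates: g(-3) = -11,  g(-2) = -55/3,  g(1) = -1/3,  g(3) = -35.
Hence the absolute minimum is -35 at u = 3.

-35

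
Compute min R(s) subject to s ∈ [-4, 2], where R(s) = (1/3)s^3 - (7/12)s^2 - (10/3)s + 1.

-49/3

Differentiating, R'(s) = s^2 - (7/6)s - 10/3; whose only zero in [-4, 2] is s = -4/3.
Evaluating at the critical points and endpoints: R(-4) = -49/3, R(-4/3) = 293/81, R(2) = -16/3.
Hence the absolute minimum is -49/3 at s = -4.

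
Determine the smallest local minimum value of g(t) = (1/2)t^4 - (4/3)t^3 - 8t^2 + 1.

-253/3

g'(t) = 2t^3 - 4t^2 - 16t = 0 at t = -2, 0, 4.
Second-derivative test with g''(t) = 6t^2 - 8t - 16: g''(-2) = 24 > 0 ⇒ local minimum; g''(0) = -16 < 0 ⇒ local maximum; g''(4) = 48 > 0 ⇒ local minimum.
So the smallest local minimum value is g(4) = -253/3.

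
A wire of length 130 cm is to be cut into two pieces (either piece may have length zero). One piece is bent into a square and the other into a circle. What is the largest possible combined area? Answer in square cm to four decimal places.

Let x be the length used for the square. Square side x/4; circle radius (130−x)/(2π).
A(x) = (x/4)² + π·((130−x)/(2π))² = x²/16 + (130−x)²/(4π) for 0 ≤ x ≤ 130. A'(x) = x/8 − (130−x)/(2π) = 0 gives x = 4·130/(π+4) ≈ 72.8129.
A'' > 0, so the interior critical point is a minimum; the maximum is at an endpoint. A(0) = 1344.8593 and A(130) = 1056.2500, so the largest area is 1344.8593.

1344.8593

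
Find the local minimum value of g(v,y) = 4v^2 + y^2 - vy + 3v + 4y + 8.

∂g/∂v = 8v - y + 3 = 0 and ∂g/∂y = -v + 2y + 4 = 0, so (v, y) = (-2/3, -7/3).
The Hessian has g_{vv} = 8, g_{yy} = 2, g_{vy} = -1, giving D = 15 > 0 with g_{vv} > 0, so the point is a local minimum.
g(-2/3, -7/3) = 7/3.

7/3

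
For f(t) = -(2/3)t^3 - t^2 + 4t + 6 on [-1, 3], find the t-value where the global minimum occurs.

3

The derivative is -2t^2 - 2t + 4, whose only zero in [-1, 3] is t = 1.
Compare values at every candidate in [-1, 3]: f(-1) = 5/3,  f(1) = 25/3,  f(3) = -9.
The minimum over the interval is -9, attained at t = 3.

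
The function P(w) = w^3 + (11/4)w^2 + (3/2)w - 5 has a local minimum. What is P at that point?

-565/108

Critical points: P'(w) = 3w^2 + (11/2)w + 3/2 vanishes at w = -3/2, -1/3.
Since P''(w) = 6w + 11/2, we get P''(-3/2) = -7/2 < 0 ⇒ local maximum; P''(-1/3) = 7/2 > 0 ⇒ local minimum.
The local minimum is P(-1/3) = -565/108.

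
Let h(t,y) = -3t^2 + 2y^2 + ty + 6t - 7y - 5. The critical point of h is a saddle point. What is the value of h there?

-158/25

∂h/∂t = -6t + y + 6 = 0 and ∂h/∂y = t + 4y - 7 = 0, so (t, y) = (31/25, 36/25).
The Hessian has h_{tt} = -6, h_{yy} = 4, h_{ty} = 1, giving D = -25 < 0, so the point is a saddle point.
h(31/25, 36/25) = -158/25.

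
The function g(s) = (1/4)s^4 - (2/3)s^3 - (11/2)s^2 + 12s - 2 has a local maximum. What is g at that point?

Critical points: g'(s) = s^3 - 2s^2 - 11s + 12 vanishes at s = -3, 1, 4.
Since g''(s) = 3s^2 - 4s - 11, we get g''(-3) = 28 > 0 ⇒ local minimum; g''(1) = -12 < 0 ⇒ local maximum; g''(4) = 21 > 0 ⇒ local minimum.
The local maximum is g(1) = 49/12.

49/12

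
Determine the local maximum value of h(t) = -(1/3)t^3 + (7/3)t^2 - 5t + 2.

h'(t) = -t^2 + (14/3)t - 5. Setting h'(t) = 0 gives t ∈ {5/3, 3}.
Second-derivative test with h''(t) = -2t + 14/3: h''(5/3) = 4/3 > 0 ⇒ local minimum; h''(3) = -4/3 < 0 ⇒ local maximum.
Thus h has its local maximum at t = 3, with value -1.

-1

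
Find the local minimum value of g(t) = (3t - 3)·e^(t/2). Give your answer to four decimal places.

Differentiating with the product rule gives g'(t) = ((3/2)t + 3/2)·e^(t/2). Since e^(t/2) > 0, the only critical point is t = -1.
g''(-1) has the same sign as 3/2 > 0, so this is a local minimum.
g(-1) = (-6)·e^(-1/2) ≈ -3.6392.

-3.6392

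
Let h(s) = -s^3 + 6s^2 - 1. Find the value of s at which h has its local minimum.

Critical points: h'(s) = -3s^2 + 12s vanishes at s = 0, 4.
Since h''(s) = -6s + 12, we get h''(0) = 12 > 0 ⇒ local minimum; h''(4) = -12 < 0 ⇒ local maximum.
Thus h has its local minimum at s = 0, with value -1.

0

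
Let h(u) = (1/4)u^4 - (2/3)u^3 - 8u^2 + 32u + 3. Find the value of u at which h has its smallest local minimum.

-4

Critical points: h'(u) = u^3 - 2u^2 - 16u + 32 vanishes at u = -4, 2, 4.
Second-derivative test with h''(u) = 3u^2 - 4u - 16: h''(-4) = 48 > 0 ⇒ local minimum; h''(2) = -12 < 0 ⇒ local maximum; h''(4) = 16 > 0 ⇒ local minimum.
So the smallest local minimum value is h(-4) = -439/3.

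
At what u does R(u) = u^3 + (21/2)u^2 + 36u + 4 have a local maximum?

-4

R'(u) = 3u^2 + 21u + 36 = 0 at u = -4, -3.
Since R''(u) = 6u + 21, we get R''(-4) = -3 < 0 ⇒ local maximum; R''(-3) = 3 > 0 ⇒ local minimum.
The local maximum is R(-4) = -36.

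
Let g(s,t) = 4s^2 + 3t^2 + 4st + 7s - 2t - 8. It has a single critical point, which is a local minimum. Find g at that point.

-475/32

∂g/∂s = 8s + 4t + 7 = 0 and ∂g/∂t = 4s + 6t - 2 = 0, so (s, t) = (-25/16, 11/8).
The Hessian has g_{ss} = 8, g_{tt} = 6, g_{st} = 4, giving D = 32 > 0 with g_{ss} > 0, so the point is a local minimum.
g(-25/16, 11/8) = -475/32.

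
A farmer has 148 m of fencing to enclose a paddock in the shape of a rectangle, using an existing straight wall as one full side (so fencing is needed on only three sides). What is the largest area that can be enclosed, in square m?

2738

Let the sides perpendicular to the wall have length x and the parallel side y, so 2x + y = 148 and the area is A = xy = x(148 − 2x).
A'(x) = 148 − 4x = 0 gives x = 37, and A''(x) = −4 < 0 confirms a maximum.
Then y = 148 − 2·37 = 74 and A = 2738.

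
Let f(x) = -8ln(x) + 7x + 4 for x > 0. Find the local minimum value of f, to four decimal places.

f'(x) = -8/x + 7 = 0 gives x = 8/7.
f''(x) = 8/x², which is positive for x > 0, so this is a local minimum.
f(8/7) = -8·ln(8/7) + 8 + 4 ≈ 10.9317.

10.9317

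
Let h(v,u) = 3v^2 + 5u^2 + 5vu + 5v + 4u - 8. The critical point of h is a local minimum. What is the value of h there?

∂h/∂v = 6v + 5u + 5 = 0 and ∂h/∂u = 5v + 10u + 4 = 0, so (v, u) = (-6/7, 1/35).
The Hessian has h_{vv} = 6, h_{uu} = 10, h_{vu} = 5, giving D = 35 > 0 with h_{vv} > 0, so the point is a local minimum.
h(-6/7, 1/35) = -353/35.

-353/35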